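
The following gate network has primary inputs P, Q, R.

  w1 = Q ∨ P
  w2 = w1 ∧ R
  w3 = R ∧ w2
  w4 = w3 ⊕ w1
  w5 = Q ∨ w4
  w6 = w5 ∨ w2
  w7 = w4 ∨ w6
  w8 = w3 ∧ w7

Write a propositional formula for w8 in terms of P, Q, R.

w1 = Q ∨ P
w2 = w1 ∧ R = (Q ∨ P) ∧ R
w3 = R ∧ w2 = R ∧ ((Q ∨ P) ∧ R)
w4 = w3 ⊕ w1 = (R ∧ ((Q ∨ P) ∧ R)) ⊕ (Q ∨ P)
w5 = Q ∨ w4 = Q ∨ ((R ∧ ((Q ∨ P) ∧ R)) ⊕ (Q ∨ P))
w6 = w5 ∨ w2 = (Q ∨ ((R ∧ ((Q ∨ P) ∧ R)) ⊕ (Q ∨ P))) ∨ ((Q ∨ P) ∧ R)
w7 = w4 ∨ w6 = ((R ∧ ((Q ∨ P) ∧ R)) ⊕ (Q ∨ P)) ∨ ((Q ∨ ((R ∧ ((Q ∨ P) ∧ R)) ⊕ (Q ∨ P))) ∨ ((Q ∨ P) ∧ R))
w8 = w3 ∧ w7 = (R ∧ ((Q ∨ P) ∧ R)) ∧ (((R ∧ ((Q ∨ P) ∧ R)) ⊕ (Q ∨ P)) ∨ ((Q ∨ ((R ∧ ((Q ∨ P) ∧ R)) ⊕ (Q ∨ P))) ∨ ((Q ∨ P) ∧ R)))

(R ∧ ((Q ∨ P) ∧ R)) ∧ (((R ∧ ((Q ∨ P) ∧ R)) ⊕ (Q ∨ P)) ∨ ((Q ∨ ((R ∧ ((Q ∨ P) ∧ R)) ⊕ (Q ∨ P))) ∨ ((Q ∨ P) ∧ R)))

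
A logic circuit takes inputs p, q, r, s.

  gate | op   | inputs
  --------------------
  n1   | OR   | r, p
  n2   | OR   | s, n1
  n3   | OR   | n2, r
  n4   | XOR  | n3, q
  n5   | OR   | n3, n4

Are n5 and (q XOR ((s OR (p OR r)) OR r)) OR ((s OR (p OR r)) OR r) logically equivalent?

n1 = r OR p
n2 = s OR n1 = s OR (r OR p)
n3 = n2 OR r = (s OR (r OR p)) OR r
n4 = n3 XOR q = ((s OR (r OR p)) OR r) XOR q
n5 = n3 OR n4 = ((s OR (r OR p)) OR r) OR (((s OR (r OR p)) OR r) XOR q)
At p=0, q=0, r=0, s=0: circuit gives 0, formula gives 0.
At p=0, q=0, r=0, s=1: circuit gives 1, formula gives 1.
Agrees on all 16 inputs.

Yes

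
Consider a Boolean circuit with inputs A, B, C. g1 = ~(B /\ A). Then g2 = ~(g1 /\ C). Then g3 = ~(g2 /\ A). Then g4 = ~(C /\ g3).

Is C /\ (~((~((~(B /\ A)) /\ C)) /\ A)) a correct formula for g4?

No

g1 = ~(B /\ A)
g2 = ~(g1 /\ C) = ~((~(B /\ A)) /\ C)
g3 = ~(g2 /\ A) = ~((~((~(B /\ A)) /\ C)) /\ A)
g4 = ~(C /\ g3) = ~(C /\ (~((~((~(B /\ A)) /\ C)) /\ A)))
At A=0, B=0, C=0: circuit gives 1, formula gives 0.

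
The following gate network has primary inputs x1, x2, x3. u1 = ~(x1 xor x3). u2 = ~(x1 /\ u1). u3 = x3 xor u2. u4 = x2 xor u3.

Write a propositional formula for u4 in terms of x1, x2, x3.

x2 xor (x3 xor (~(x1 /\ (~(x1 xor x3)))))

u1 = ~(x1 xor x3)
u2 = ~(x1 /\ u1) = ~(x1 /\ (~(x1 xor x3)))
u3 = x3 xor u2 = x3 xor (~(x1 /\ (~(x1 xor x3))))
u4 = x2 xor u3 = x2 xor (x3 xor (~(x1 /\ (~(x1 xor x3)))))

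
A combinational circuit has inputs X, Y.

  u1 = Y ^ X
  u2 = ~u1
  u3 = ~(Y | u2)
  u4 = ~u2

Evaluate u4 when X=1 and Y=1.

0

u1 = 1 ^ 1 = 0
u2 = ~0 = 1
u4 = ~1 = 0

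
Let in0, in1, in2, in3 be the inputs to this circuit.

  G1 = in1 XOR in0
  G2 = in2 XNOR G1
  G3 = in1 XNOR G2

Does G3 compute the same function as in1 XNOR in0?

G1 = in1 XOR in0
G2 = in2 XNOR G1 = in2 XNOR (in1 XOR in0)
G3 = in1 XNOR G2 = in1 XNOR (in2 XNOR (in1 XOR in0))
At in0=0, in1=0, in2=0, in3=0: circuit gives 0, formula gives 1.

No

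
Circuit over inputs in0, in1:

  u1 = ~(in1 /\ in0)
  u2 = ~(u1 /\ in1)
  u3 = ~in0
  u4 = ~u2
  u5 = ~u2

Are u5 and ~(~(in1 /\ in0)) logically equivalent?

No

u1 = ~(in1 /\ in0)
u2 = ~(u1 /\ in1) = ~((~(in1 /\ in0)) /\ in1)
u5 = ~u2 = ~(~((~(in1 /\ in0)) /\ in1))
At in0=0, in1=1: circuit gives 1, formula gives 0.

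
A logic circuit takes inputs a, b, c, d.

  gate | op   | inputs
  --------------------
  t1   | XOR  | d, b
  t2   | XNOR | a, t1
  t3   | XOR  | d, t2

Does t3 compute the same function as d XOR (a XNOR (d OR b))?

t1 = d XOR b
t2 = a XNOR t1 = a XNOR (d XOR b)
t3 = d XOR t2 = d XOR (a XNOR (d XOR b))
At a=0, b=1, c=0, d=1: circuit gives 0, formula gives 1.

No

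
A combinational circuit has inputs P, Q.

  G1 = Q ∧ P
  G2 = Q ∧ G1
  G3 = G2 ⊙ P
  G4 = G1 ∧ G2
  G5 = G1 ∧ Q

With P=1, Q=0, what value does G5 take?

G1 = 0 ∧ 1 = 0
G5 = 0 ∧ 0 = 0

0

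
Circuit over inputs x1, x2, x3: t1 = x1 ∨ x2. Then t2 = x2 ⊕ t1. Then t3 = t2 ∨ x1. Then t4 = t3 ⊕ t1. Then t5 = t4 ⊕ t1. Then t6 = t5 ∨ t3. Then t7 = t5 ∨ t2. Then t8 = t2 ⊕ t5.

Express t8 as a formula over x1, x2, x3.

t1 = x1 ∨ x2
t2 = x2 ⊕ t1 = x2 ⊕ (x1 ∨ x2)
t3 = t2 ∨ x1 = (x2 ⊕ (x1 ∨ x2)) ∨ x1
t4 = t3 ⊕ t1 = ((x2 ⊕ (x1 ∨ x2)) ∨ x1) ⊕ (x1 ∨ x2)
t5 = t4 ⊕ t1 = (((x2 ⊕ (x1 ∨ x2)) ∨ x1) ⊕ (x1 ∨ x2)) ⊕ (x1 ∨ x2)
t8 = t2 ⊕ t5 = (x2 ⊕ (x1 ∨ x2)) ⊕ ((((x2 ⊕ (x1 ∨ x2)) ∨ x1) ⊕ (x1 ∨ x2)) ⊕ (x1 ∨ x2))

(x2 ⊕ (x1 ∨ x2)) ⊕ ((((x2 ⊕ (x1 ∨ x2)) ∨ x1) ⊕ (x1 ∨ x2)) ⊕ (x1 ∨ x2))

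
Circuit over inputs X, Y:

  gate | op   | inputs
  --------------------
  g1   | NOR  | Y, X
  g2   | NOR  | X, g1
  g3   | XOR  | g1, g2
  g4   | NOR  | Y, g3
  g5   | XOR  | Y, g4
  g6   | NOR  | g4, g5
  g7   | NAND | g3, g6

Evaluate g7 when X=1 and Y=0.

g1 = 0 NOR 1 = 0
g2 = 1 NOR 0 = 0
g3 = 0 XOR 0 = 0
g4 = 0 NOR 0 = 1
g5 = 0 XOR 1 = 1
g6 = 1 NOR 1 = 0
g7 = 0 NAND 0 = 1

1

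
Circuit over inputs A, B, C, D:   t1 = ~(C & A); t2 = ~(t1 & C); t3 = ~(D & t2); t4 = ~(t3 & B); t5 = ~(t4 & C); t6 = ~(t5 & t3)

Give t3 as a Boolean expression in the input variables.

~(D & (~((~(C & A)) & C)))

t1 = ~(C & A)
t2 = ~(t1 & C) = ~((~(C & A)) & C)
t3 = ~(D & t2) = ~(D & (~((~(C & A)) & C)))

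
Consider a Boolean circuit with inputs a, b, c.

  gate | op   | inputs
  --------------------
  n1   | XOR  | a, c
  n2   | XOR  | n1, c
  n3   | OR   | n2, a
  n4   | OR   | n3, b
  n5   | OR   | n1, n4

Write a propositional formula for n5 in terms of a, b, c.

(a XOR c) OR ((((a XOR c) XOR c) OR a) OR b)

n1 = a XOR c
n2 = n1 XOR c = (a XOR c) XOR c
n3 = n2 OR a = ((a XOR c) XOR c) OR a
n4 = n3 OR b = (((a XOR c) XOR c) OR a) OR b
n5 = n1 OR n4 = (a XOR c) OR ((((a XOR c) XOR c) OR a) OR b)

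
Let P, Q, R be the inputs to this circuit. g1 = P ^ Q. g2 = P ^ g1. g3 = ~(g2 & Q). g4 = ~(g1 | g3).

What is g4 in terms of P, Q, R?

~((P ^ Q) | (~((P ^ (P ^ Q)) & Q)))

g1 = P ^ Q
g2 = P ^ g1 = P ^ (P ^ Q)
g3 = ~(g2 & Q) = ~((P ^ (P ^ Q)) & Q)
g4 = ~(g1 | g3) = ~((P ^ Q) | (~((P ^ (P ^ Q)) & Q)))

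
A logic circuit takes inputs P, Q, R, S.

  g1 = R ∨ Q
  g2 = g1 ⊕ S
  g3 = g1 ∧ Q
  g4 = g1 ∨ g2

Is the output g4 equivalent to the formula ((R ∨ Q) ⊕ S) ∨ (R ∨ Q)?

Yes

g1 = R ∨ Q
g2 = g1 ⊕ S = (R ∨ Q) ⊕ S
g4 = g1 ∨ g2 = (R ∨ Q) ∨ ((R ∨ Q) ⊕ S)
At P=0, Q=0, R=0, S=0: circuit gives 0, formula gives 0.
At P=0, Q=0, R=0, S=1: circuit gives 1, formula gives 1.
Agrees on all 16 inputs.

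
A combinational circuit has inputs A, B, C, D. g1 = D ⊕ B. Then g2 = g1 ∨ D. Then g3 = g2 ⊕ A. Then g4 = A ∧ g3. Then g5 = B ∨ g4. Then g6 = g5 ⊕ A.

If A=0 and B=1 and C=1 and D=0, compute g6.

g1 = 0 ⊕ 1 = 1
g2 = 1 ∨ 0 = 1
g3 = 1 ⊕ 0 = 1
g4 = 0 ∧ 1 = 0
g5 = 1 ∨ 0 = 1
g6 = 1 ⊕ 0 = 1

1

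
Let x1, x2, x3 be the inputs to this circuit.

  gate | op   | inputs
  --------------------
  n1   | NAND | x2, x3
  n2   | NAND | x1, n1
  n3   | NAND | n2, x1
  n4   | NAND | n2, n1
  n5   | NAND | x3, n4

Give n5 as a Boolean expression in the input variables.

n1 = x2 NAND x3
n2 = x1 NAND n1 = x1 NAND (x2 NAND x3)
n4 = n2 NAND n1 = (x1 NAND (x2 NAND x3)) NAND (x2 NAND x3)
n5 = x3 NAND n4 = x3 NAND ((x1 NAND (x2 NAND x3)) NAND (x2 NAND x3))

x3 NAND ((x1 NAND (x2 NAND x3)) NAND (x2 NAND x3))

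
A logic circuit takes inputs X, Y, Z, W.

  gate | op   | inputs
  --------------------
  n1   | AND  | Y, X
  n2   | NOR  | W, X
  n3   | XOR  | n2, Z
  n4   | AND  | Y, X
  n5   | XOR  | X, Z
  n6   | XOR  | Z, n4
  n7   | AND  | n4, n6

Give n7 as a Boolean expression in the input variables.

n4 = Y AND X
n6 = Z XOR n4 = Z XOR (Y AND X)
n7 = n4 AND n6 = (Y AND X) AND (Z XOR (Y AND X))

(Y AND X) AND (Z XOR (Y AND X))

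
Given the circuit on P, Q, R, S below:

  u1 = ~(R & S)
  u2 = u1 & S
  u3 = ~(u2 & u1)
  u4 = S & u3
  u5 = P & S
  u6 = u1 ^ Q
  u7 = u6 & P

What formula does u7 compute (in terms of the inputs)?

((~(R & S)) ^ Q) & P

u1 = ~(R & S)
u6 = u1 ^ Q = (~(R & S)) ^ Q
u7 = u6 & P = ((~(R & S)) ^ Q) & P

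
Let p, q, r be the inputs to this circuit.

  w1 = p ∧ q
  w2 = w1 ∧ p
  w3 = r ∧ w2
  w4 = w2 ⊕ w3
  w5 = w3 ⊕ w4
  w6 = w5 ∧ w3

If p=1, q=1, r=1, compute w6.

1

w1 = 1 ∧ 1 = 1
w2 = 1 ∧ 1 = 1
w3 = 1 ∧ 1 = 1
w4 = 1 ⊕ 1 = 0
w5 = 1 ⊕ 0 = 1
w6 = 1 ∧ 1 = 1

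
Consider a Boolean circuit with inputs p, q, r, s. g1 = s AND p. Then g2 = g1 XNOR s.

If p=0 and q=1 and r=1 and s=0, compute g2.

g1 = 0 AND 0 = 0
g2 = 0 XNOR 0 = 1

1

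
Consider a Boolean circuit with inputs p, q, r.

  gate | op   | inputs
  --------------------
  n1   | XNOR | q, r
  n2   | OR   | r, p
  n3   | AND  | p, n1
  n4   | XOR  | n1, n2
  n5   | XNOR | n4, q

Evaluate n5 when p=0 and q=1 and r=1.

n1 = 1 XNOR 1 = 1
n2 = 1 OR 0 = 1
n4 = 1 XOR 1 = 0
n5 = 0 XNOR 1 = 0

0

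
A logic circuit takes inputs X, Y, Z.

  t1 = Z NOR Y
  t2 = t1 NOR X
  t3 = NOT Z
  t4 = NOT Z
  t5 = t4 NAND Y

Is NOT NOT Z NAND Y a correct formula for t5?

No

t4 = NOT Z
t5 = t4 NAND Y = NOT Z NAND Y
At X=0, Y=1, Z=0: circuit gives 0, formula gives 1.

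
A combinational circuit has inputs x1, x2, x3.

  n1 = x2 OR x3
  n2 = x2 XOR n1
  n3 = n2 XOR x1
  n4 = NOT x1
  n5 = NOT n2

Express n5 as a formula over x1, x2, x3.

n1 = x2 OR x3
n2 = x2 XOR n1 = x2 XOR (x2 OR x3)
n5 = NOT n2 = NOT (x2 XOR (x2 OR x3))

NOT (x2 XOR (x2 OR x3))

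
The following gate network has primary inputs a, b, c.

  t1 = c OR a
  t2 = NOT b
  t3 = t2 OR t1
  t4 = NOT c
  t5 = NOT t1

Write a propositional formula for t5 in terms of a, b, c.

t1 = c OR a
t5 = NOT t1 = NOT (c OR a)

NOT (c OR a)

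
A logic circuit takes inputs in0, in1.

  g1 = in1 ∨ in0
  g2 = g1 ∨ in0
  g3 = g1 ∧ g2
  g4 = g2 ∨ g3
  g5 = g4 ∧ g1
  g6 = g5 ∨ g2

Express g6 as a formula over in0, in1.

((((in1 ∨ in0) ∨ in0) ∨ ((in1 ∨ in0) ∧ ((in1 ∨ in0) ∨ in0))) ∧ (in1 ∨ in0)) ∨ ((in1 ∨ in0) ∨ in0)

g1 = in1 ∨ in0
g2 = g1 ∨ in0 = (in1 ∨ in0) ∨ in0
g3 = g1 ∧ g2 = (in1 ∨ in0) ∧ ((in1 ∨ in0) ∨ in0)
g4 = g2 ∨ g3 = ((in1 ∨ in0) ∨ in0) ∨ ((in1 ∨ in0) ∧ ((in1 ∨ in0) ∨ in0))
g5 = g4 ∧ g1 = (((in1 ∨ in0) ∨ in0) ∨ ((in1 ∨ in0) ∧ ((in1 ∨ in0) ∨ in0))) ∧ (in1 ∨ in0)
g6 = g5 ∨ g2 = ((((in1 ∨ in0) ∨ in0) ∨ ((in1 ∨ in0) ∧ ((in1 ∨ in0) ∨ in0))) ∧ (in1 ∨ in0)) ∨ ((in1 ∨ in0) ∨ in0)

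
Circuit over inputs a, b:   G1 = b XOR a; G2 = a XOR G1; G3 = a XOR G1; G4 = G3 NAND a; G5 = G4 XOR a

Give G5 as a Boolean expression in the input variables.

((a XOR (b XOR a)) NAND a) XOR a

G1 = b XOR a
G3 = a XOR G1 = a XOR (b XOR a)
G4 = G3 NAND a = (a XOR (b XOR a)) NAND a
G5 = G4 XOR a = ((a XOR (b XOR a)) NAND a) XOR a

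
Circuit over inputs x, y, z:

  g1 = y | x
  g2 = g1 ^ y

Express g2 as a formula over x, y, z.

(y | x) ^ y

g1 = y | x
g2 = g1 ^ y = (y | x) ^ y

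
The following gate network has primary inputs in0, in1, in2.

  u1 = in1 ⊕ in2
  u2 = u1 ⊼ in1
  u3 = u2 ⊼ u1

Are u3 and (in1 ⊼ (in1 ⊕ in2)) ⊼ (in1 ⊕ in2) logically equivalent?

Yes

u1 = in1 ⊕ in2
u2 = u1 ⊼ in1 = (in1 ⊕ in2) ⊼ in1
u3 = u2 ⊼ u1 = ((in1 ⊕ in2) ⊼ in1) ⊼ (in1 ⊕ in2)
At in0=0, in1=0, in2=1: circuit gives 0, formula gives 0.
At in0=0, in1=0, in2=0: circuit gives 1, formula gives 1.
Agrees on all 8 inputs.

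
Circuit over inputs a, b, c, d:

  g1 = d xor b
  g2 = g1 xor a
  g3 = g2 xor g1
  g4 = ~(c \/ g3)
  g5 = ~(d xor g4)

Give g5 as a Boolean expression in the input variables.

g1 = d xor b
g2 = g1 xor a = (d xor b) xor a
g3 = g2 xor g1 = ((d xor b) xor a) xor (d xor b)
g4 = ~(c \/ g3) = ~(c \/ (((d xor b) xor a) xor (d xor b)))
g5 = ~(d xor g4) = ~(d xor (~(c \/ (((d xor b) xor a) xor (d xor b)))))

~(d xor (~(c \/ (((d xor b) xor a) xor (d xor b)))))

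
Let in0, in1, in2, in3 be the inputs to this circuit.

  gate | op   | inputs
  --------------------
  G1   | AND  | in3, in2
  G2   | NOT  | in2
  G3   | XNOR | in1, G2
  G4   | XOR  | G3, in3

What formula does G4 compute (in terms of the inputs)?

(in1 XNOR NOT in2) XOR in3

G2 = NOT in2
G3 = in1 XNOR G2 = in1 XNOR NOT in2
G4 = G3 XOR in3 = (in1 XNOR NOT in2) XOR in3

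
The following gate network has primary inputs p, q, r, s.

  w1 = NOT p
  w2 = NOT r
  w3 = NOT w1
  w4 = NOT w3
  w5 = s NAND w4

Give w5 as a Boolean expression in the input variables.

s NAND NOT NOT NOT p

w1 = NOT p
w3 = NOT w1 = NOT NOT p
w4 = NOT w3 = NOT NOT NOT p
w5 = s NAND w4 = s NAND NOT NOT NOT p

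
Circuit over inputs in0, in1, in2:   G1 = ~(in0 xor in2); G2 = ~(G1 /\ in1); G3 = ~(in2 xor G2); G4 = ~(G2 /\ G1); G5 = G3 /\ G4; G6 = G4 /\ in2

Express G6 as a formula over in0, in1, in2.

G1 = ~(in0 xor in2)
G2 = ~(G1 /\ in1) = ~((~(in0 xor in2)) /\ in1)
G4 = ~(G2 /\ G1) = ~((~((~(in0 xor in2)) /\ in1)) /\ (~(in0 xor in2)))
G6 = G4 /\ in2 = (~((~((~(in0 xor in2)) /\ in1)) /\ (~(in0 xor in2)))) /\ in2

(~((~((~(in0 xor in2)) /\ in1)) /\ (~(in0 xor in2)))) /\ in2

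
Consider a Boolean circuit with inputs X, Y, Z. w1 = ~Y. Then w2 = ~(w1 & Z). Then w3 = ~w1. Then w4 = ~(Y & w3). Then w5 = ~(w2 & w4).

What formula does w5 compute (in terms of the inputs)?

w1 = ~Y
w2 = ~(w1 & Z) = ~(~Y & Z)
w3 = ~w1 = ~~Y
w4 = ~(Y & w3) = ~(Y & ~~Y)
w5 = ~(w2 & w4) = ~((~(~Y & Z)) & (~(Y & ~~Y)))

~((~(~Y & Z)) & (~(Y & ~~Y)))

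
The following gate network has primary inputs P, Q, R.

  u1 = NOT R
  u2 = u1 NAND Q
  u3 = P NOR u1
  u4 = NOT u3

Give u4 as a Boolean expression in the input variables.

u1 = NOT R
u3 = P NOR u1 = P NOR NOT R
u4 = NOT u3 = NOT (P NOR NOT R)

NOT (P NOR NOT R)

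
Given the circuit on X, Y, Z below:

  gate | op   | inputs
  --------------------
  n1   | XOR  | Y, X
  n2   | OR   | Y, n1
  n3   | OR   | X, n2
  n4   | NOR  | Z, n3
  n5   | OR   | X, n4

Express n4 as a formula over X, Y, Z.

n1 = Y XOR X
n2 = Y OR n1 = Y OR (Y XOR X)
n3 = X OR n2 = X OR (Y OR (Y XOR X))
n4 = Z NOR n3 = Z NOR (X OR (Y OR (Y XOR X)))

Z NOR (X OR (Y OR (Y XOR X)))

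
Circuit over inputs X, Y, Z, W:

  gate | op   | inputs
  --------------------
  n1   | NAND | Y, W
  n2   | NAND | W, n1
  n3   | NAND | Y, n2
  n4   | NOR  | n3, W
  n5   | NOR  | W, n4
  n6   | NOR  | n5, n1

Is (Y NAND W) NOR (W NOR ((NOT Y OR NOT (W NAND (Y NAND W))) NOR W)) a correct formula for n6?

Yes

n1 = Y NAND W
n2 = W NAND n1 = W NAND (Y NAND W)
n3 = Y NAND n2 = Y NAND (W NAND (Y NAND W))
n4 = n3 NOR W = (Y NAND (W NAND (Y NAND W))) NOR W
n5 = W NOR n4 = W NOR ((Y NAND (W NAND (Y NAND W))) NOR W)
n6 = n5 NOR n1 = (W NOR ((Y NAND (W NAND (Y NAND W))) NOR W)) NOR (Y NAND W)
At X=0, Y=0, Z=0, W=0: circuit gives 0, formula gives 0.
At X=0, Y=1, Z=0, W=1: circuit gives 1, formula gives 1.
Agrees on all 16 inputs.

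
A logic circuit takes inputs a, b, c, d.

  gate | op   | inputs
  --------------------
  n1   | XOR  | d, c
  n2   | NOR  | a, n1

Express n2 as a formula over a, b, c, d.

n1 = d XOR c
n2 = a NOR n1 = a NOR (d XOR c)

a NOR (d XOR c)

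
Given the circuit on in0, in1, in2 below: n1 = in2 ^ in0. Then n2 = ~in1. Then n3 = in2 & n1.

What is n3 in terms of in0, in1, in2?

in2 & (in2 ^ in0)

n1 = in2 ^ in0
n3 = in2 & n1 = in2 & (in2 ^ in0)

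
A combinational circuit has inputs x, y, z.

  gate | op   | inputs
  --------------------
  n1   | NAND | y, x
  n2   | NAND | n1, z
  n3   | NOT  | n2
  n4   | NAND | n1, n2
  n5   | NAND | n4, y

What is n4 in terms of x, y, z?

(y NAND x) NAND ((y NAND x) NAND z)

n1 = y NAND x
n2 = n1 NAND z = (y NAND x) NAND z
n4 = n1 NAND n2 = (y NAND x) NAND ((y NAND x) NAND z)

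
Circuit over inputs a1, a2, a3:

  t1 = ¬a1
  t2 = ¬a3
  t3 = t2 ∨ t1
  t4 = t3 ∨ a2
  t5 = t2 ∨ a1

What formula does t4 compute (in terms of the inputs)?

(¬a3 ∨ ¬a1) ∨ a2

t1 = ¬a1
t2 = ¬a3
t3 = t2 ∨ t1 = ¬a3 ∨ ¬a1
t4 = t3 ∨ a2 = (¬a3 ∨ ¬a1) ∨ a2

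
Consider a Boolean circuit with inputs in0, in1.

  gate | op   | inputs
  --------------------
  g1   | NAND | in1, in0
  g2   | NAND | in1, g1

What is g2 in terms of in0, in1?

in1 NAND (in1 NAND in0)

g1 = in1 NAND in0
g2 = in1 NAND g1 = in1 NAND (in1 NAND in0)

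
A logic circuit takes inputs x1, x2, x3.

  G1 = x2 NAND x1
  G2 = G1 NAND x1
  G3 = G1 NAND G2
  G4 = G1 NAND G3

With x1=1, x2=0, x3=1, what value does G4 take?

0

G1 = 0 NAND 1 = 1
G2 = 1 NAND 1 = 0
G3 = 1 NAND 0 = 1
G4 = 1 NAND 1 = 0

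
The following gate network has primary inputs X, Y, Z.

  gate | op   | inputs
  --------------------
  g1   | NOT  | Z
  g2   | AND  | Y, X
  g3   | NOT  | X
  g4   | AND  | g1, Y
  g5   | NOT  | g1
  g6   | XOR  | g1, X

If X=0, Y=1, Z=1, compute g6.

0

g1 = NOT 1 = 0
g6 = 0 XOR 0 = 0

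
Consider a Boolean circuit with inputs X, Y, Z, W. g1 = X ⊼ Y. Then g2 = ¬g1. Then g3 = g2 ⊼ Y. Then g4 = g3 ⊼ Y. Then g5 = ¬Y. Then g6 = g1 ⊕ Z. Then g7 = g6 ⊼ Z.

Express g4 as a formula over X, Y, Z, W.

(¬(X ⊼ Y) ⊼ Y) ⊼ Y

g1 = X ⊼ Y
g2 = ¬g1 = ¬(X ⊼ Y)
g3 = g2 ⊼ Y = ¬(X ⊼ Y) ⊼ Y
g4 = g3 ⊼ Y = (¬(X ⊼ Y) ⊼ Y) ⊼ Y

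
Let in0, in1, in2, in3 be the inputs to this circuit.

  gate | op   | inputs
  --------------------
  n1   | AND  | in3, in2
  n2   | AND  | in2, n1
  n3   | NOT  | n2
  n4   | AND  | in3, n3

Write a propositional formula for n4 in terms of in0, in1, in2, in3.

n1 = in3 AND in2
n2 = in2 AND n1 = in2 AND (in3 AND in2)
n3 = NOT n2 = NOT (in2 AND (in3 AND in2))
n4 = in3 AND n3 = in3 AND NOT (in2 AND (in3 AND in2))

in3 AND NOT (in2 AND (in3 AND in2))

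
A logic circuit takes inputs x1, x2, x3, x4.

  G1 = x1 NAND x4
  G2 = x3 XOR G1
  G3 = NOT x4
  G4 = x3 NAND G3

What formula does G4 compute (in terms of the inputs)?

G3 = NOT x4
G4 = x3 NAND G3 = x3 NAND NOT x4

x3 NAND NOT x4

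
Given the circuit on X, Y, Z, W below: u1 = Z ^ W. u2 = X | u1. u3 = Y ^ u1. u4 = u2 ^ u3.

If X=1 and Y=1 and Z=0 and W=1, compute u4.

1

u1 = 0 ^ 1 = 1
u2 = 1 | 1 = 1
u3 = 1 ^ 1 = 0
u4 = 1 ^ 0 = 1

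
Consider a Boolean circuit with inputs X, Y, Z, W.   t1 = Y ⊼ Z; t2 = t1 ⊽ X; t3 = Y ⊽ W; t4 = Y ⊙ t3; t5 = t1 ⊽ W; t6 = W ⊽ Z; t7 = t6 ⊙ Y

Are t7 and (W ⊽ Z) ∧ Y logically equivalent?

No

t6 = W ⊽ Z
t7 = t6 ⊙ Y = (W ⊽ Z) ⊙ Y
At X=0, Y=0, Z=0, W=1: circuit gives 1, formula gives 0.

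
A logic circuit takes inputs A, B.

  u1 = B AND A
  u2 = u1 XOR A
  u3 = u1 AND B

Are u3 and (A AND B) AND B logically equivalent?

u1 = B AND A
u3 = u1 AND B = (B AND A) AND B
At A=0, B=0: circuit gives 0, formula gives 0.
At A=1, B=1: circuit gives 1, formula gives 1.
Agrees on all 4 inputs.

Yes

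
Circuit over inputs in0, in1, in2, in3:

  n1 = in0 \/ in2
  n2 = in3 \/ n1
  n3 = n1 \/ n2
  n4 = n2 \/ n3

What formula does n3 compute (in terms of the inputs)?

n1 = in0 \/ in2
n2 = in3 \/ n1 = in3 \/ (in0 \/ in2)
n3 = n1 \/ n2 = (in0 \/ in2) \/ (in3 \/ (in0 \/ in2))

(in0 \/ in2) \/ (in3 \/ (in0 \/ in2))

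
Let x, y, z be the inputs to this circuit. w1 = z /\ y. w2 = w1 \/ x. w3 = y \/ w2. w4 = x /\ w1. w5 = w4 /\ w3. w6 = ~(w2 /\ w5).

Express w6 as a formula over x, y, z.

w1 = z /\ y
w2 = w1 \/ x = (z /\ y) \/ x
w3 = y \/ w2 = y \/ ((z /\ y) \/ x)
w4 = x /\ w1 = x /\ (z /\ y)
w5 = w4 /\ w3 = (x /\ (z /\ y)) /\ (y \/ ((z /\ y) \/ x))
w6 = ~(w2 /\ w5) = ~(((z /\ y) \/ x) /\ ((x /\ (z /\ y)) /\ (y \/ ((z /\ y) \/ x))))

~(((z /\ y) \/ x) /\ ((x /\ (z /\ y)) /\ (y \/ ((z /\ y) \/ x))))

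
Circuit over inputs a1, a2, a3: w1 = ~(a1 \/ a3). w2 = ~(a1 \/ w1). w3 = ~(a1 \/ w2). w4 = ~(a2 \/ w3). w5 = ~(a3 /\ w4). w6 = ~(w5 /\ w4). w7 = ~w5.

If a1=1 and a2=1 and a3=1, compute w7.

w1 = ~(1 \/ 1) = 0
w2 = ~(1 \/ 0) = 0
w3 = ~(1 \/ 0) = 0
w4 = ~(1 \/ 0) = 0
w5 = ~(1 /\ 0) = 1
w7 = ~1 = 0

0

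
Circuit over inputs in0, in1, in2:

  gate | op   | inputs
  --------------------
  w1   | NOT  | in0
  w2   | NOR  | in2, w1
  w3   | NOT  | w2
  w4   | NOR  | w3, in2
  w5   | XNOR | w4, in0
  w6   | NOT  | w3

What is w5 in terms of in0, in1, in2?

w1 = NOT in0
w2 = in2 NOR w1 = in2 NOR NOT in0
w3 = NOT w2 = NOT (in2 NOR NOT in0)
w4 = w3 NOR in2 = NOT (in2 NOR NOT in0) NOR in2
w5 = w4 XNOR in0 = (NOT (in2 NOR NOT in0) NOR in2) XNOR in0

(NOT (in2 NOR NOT in0) NOR in2) XNOR in0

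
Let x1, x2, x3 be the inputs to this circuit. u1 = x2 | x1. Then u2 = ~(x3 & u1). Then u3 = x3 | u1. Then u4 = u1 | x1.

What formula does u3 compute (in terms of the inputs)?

x3 | (x2 | x1)

u1 = x2 | x1
u3 = x3 | u1 = x3 | (x2 | x1)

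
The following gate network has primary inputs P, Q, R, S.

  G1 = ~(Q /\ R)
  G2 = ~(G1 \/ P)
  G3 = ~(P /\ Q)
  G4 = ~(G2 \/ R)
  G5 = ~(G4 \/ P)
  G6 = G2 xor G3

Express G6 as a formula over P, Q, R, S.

(~((~(Q /\ R)) \/ P)) xor (~(P /\ Q))

G1 = ~(Q /\ R)
G2 = ~(G1 \/ P) = ~((~(Q /\ R)) \/ P)
G3 = ~(P /\ Q)
G6 = G2 xor G3 = (~((~(Q /\ R)) \/ P)) xor (~(P /\ Q))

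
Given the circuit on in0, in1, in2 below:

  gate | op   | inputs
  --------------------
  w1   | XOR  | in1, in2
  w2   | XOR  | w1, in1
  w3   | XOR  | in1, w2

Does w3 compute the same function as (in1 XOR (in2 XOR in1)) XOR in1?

w1 = in1 XOR in2
w2 = w1 XOR in1 = (in1 XOR in2) XOR in1
w3 = in1 XOR w2 = in1 XOR ((in1 XOR in2) XOR in1)
At in0=0, in1=0, in2=0: circuit gives 0, formula gives 0.
At in0=0, in1=0, in2=1: circuit gives 1, formula gives 1.
Agrees on all 8 inputs.

Yes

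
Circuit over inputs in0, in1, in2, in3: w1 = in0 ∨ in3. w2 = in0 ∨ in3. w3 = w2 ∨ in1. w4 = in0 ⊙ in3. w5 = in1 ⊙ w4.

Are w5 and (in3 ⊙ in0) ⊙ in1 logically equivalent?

Yes

w4 = in0 ⊙ in3
w5 = in1 ⊙ w4 = in1 ⊙ (in0 ⊙ in3)
At in0=0, in1=0, in2=0, in3=0: circuit gives 0, formula gives 0.
At in0=0, in1=0, in2=0, in3=1: circuit gives 1, formula gives 1.
Agrees on all 16 inputs.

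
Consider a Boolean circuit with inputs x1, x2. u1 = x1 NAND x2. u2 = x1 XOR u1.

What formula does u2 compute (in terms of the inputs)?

u1 = x1 NAND x2
u2 = x1 XOR u1 = x1 XOR (x1 NAND x2)

x1 XOR (x1 NAND x2)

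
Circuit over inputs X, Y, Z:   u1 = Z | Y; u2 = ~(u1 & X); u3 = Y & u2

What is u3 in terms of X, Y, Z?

u1 = Z | Y
u2 = ~(u1 & X) = ~((Z | Y) & X)
u3 = Y & u2 = Y & (~((Z | Y) & X))

Y & (~((Z | Y) & X))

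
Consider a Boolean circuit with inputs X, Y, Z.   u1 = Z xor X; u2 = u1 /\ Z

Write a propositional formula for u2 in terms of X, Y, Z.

u1 = Z xor X
u2 = u1 /\ Z = (Z xor X) /\ Z

(Z xor X) /\ Z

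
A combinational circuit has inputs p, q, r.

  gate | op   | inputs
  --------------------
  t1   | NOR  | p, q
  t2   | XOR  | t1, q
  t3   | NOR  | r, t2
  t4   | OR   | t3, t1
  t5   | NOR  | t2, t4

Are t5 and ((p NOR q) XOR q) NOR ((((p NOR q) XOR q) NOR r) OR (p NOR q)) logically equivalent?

t1 = p NOR q
t2 = t1 XOR q = (p NOR q) XOR q
t3 = r NOR t2 = r NOR ((p NOR q) XOR q)
t4 = t3 OR t1 = (r NOR ((p NOR q) XOR q)) OR (p NOR q)
t5 = t2 NOR t4 = ((p NOR q) XOR q) NOR ((r NOR ((p NOR q) XOR q)) OR (p NOR q))
At p=0, q=0, r=0: circuit gives 0, formula gives 0.
At p=1, q=0, r=1: circuit gives 1, formula gives 1.
Agrees on all 8 inputs.

Yes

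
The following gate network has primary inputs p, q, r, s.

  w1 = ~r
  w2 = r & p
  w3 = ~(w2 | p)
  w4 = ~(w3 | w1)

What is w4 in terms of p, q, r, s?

w1 = ~r
w2 = r & p
w3 = ~(w2 | p) = ~((r & p) | p)
w4 = ~(w3 | w1) = ~((~((r & p) | p)) | ~r)

~((~((r & p) | p)) | ~r)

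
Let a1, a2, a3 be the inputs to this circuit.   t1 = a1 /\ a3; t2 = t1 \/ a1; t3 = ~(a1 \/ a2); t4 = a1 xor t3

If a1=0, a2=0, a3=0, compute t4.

t3 = ~(0 \/ 0) = 1
t4 = 0 xor 1 = 1

1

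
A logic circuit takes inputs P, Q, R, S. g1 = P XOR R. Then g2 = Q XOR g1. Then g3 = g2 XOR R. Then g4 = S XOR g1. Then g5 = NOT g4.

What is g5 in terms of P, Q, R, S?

NOT (S XOR (P XOR R))

g1 = P XOR R
g4 = S XOR g1 = S XOR (P XOR R)
g5 = NOT g4 = NOT (S XOR (P XOR R))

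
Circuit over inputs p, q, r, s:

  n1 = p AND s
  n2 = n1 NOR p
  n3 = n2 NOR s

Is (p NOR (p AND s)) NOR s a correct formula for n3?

n1 = p AND s
n2 = n1 NOR p = (p AND s) NOR p
n3 = n2 NOR s = ((p AND s) NOR p) NOR s
At p=0, q=0, r=0, s=0: circuit gives 0, formula gives 0.
At p=1, q=0, r=0, s=0: circuit gives 1, formula gives 1.
Agrees on all 16 inputs.

Yes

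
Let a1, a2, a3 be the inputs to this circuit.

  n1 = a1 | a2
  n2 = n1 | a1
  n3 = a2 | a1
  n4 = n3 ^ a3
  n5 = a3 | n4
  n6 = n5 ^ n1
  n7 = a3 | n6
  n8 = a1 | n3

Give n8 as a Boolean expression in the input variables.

a1 | (a2 | a1)

n3 = a2 | a1
n8 = a1 | n3 = a1 | (a2 | a1)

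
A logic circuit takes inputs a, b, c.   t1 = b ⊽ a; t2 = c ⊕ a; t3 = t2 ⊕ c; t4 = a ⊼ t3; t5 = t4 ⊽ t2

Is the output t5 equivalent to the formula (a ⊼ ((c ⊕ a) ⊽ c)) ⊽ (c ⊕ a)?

No

t2 = c ⊕ a
t3 = t2 ⊕ c = (c ⊕ a) ⊕ c
t4 = a ⊼ t3 = a ⊼ ((c ⊕ a) ⊕ c)
t5 = t4 ⊽ t2 = (a ⊼ ((c ⊕ a) ⊕ c)) ⊽ (c ⊕ a)
At a=1, b=0, c=1: circuit gives 1, formula gives 0.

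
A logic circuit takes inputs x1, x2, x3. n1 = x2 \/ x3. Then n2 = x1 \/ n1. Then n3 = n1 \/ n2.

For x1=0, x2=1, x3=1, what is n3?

1

n1 = 1 \/ 1 = 1
n2 = 0 \/ 1 = 1
n3 = 1 \/ 1 = 1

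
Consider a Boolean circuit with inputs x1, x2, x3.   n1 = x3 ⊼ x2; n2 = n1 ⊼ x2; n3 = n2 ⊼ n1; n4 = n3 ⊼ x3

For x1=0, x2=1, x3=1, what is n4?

n1 = 1 ⊼ 1 = 0
n2 = 0 ⊼ 1 = 1
n3 = 1 ⊼ 0 = 1
n4 = 1 ⊼ 1 = 0

0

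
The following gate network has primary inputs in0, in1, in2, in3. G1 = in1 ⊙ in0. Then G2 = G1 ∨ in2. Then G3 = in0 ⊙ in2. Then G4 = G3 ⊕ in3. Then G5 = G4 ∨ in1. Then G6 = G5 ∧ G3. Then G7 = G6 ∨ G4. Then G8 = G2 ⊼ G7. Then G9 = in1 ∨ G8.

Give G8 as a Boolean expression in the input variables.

((in1 ⊙ in0) ∨ in2) ⊼ (((((in0 ⊙ in2) ⊕ in3) ∨ in1) ∧ (in0 ⊙ in2)) ∨ ((in0 ⊙ in2) ⊕ in3))

G1 = in1 ⊙ in0
G2 = G1 ∨ in2 = (in1 ⊙ in0) ∨ in2
G3 = in0 ⊙ in2
G4 = G3 ⊕ in3 = (in0 ⊙ in2) ⊕ in3
G5 = G4 ∨ in1 = ((in0 ⊙ in2) ⊕ in3) ∨ in1
G6 = G5 ∧ G3 = (((in0 ⊙ in2) ⊕ in3) ∨ in1) ∧ (in0 ⊙ in2)
G7 = G6 ∨ G4 = ((((in0 ⊙ in2) ⊕ in3) ∨ in1) ∧ (in0 ⊙ in2)) ∨ ((in0 ⊙ in2) ⊕ in3)
G8 = G2 ⊼ G7 = ((in1 ⊙ in0) ∨ in2) ⊼ (((((in0 ⊙ in2) ⊕ in3) ∨ in1) ∧ (in0 ⊙ in2)) ∨ ((in0 ⊙ in2) ⊕ in3))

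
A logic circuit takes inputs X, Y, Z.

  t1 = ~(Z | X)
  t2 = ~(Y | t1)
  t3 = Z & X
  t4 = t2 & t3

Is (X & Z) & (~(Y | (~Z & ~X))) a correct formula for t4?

t1 = ~(Z | X)
t2 = ~(Y | t1) = ~(Y | (~(Z | X)))
t3 = Z & X
t4 = t2 & t3 = (~(Y | (~(Z | X)))) & (Z & X)
At X=0, Y=0, Z=0: circuit gives 0, formula gives 0.
At X=1, Y=0, Z=1: circuit gives 1, formula gives 1.
Agrees on all 8 inputs.

Yes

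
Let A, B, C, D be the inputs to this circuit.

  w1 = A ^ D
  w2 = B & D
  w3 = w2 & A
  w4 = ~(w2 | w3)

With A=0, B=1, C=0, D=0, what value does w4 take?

w2 = 1 & 0 = 0
w3 = 0 & 0 = 0
w4 = ~(0 | 0) = 1

1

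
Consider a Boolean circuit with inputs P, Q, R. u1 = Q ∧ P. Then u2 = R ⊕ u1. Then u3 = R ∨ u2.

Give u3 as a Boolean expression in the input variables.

u1 = Q ∧ P
u2 = R ⊕ u1 = R ⊕ (Q ∧ P)
u3 = R ∨ u2 = R ∨ (R ⊕ (Q ∧ P))

R ∨ (R ⊕ (Q ∧ P))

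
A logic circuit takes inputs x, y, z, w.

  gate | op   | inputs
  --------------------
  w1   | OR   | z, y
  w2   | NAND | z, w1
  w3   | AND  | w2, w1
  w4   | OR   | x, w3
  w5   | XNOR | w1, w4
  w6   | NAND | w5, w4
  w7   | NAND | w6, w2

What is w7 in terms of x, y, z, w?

w1 = z OR y
w2 = z NAND w1 = z NAND (z OR y)
w3 = w2 AND w1 = (z NAND (z OR y)) AND (z OR y)
w4 = x OR w3 = x OR ((z NAND (z OR y)) AND (z OR y))
w5 = w1 XNOR w4 = (z OR y) XNOR (x OR ((z NAND (z OR y)) AND (z OR y)))
w6 = w5 NAND w4 = ((z OR y) XNOR (x OR ((z NAND (z OR y)) AND (z OR y)))) NAND (x OR ((z NAND (z OR y)) AND (z OR y)))
w7 = w6 NAND w2 = (((z OR y) XNOR (x OR ((z NAND (z OR y)) AND (z OR y)))) NAND (x OR ((z NAND (z OR y)) AND (z OR y)))) NAND (z NAND (z OR y))

(((z OR y) XNOR (x OR ((z NAND (z OR y)) AND (z OR y)))) NAND (x OR ((z NAND (z OR y)) AND (z OR y)))) NAND (z NAND (z OR y))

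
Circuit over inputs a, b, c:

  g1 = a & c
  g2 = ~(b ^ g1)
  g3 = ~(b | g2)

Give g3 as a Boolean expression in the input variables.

g1 = a & c
g2 = ~(b ^ g1) = ~(b ^ (a & c))
g3 = ~(b | g2) = ~(b | (~(b ^ (a & c))))

~(b | (~(b ^ (a & c))))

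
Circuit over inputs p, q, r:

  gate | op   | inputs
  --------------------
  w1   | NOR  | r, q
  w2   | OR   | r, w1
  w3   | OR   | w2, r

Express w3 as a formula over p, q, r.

w1 = r NOR q
w2 = r OR w1 = r OR (r NOR q)
w3 = w2 OR r = (r OR (r NOR q)) OR r

(r OR (r NOR q)) OR r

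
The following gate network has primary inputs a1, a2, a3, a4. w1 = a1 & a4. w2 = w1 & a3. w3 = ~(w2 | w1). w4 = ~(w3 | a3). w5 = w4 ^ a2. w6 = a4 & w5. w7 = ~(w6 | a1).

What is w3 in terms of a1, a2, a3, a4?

w1 = a1 & a4
w2 = w1 & a3 = (a1 & a4) & a3
w3 = ~(w2 | w1) = ~(((a1 & a4) & a3) | (a1 & a4))

~(((a1 & a4) & a3) | (a1 & a4))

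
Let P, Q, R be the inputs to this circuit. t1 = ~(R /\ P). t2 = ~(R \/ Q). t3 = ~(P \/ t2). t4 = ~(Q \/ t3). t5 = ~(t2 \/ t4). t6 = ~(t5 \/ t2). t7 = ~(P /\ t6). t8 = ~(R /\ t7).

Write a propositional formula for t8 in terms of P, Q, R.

~(R /\ (~(P /\ (~((~((~(R \/ Q)) \/ (~(Q \/ (~(P \/ (~(R \/ Q)))))))) \/ (~(R \/ Q)))))))

t2 = ~(R \/ Q)
t3 = ~(P \/ t2) = ~(P \/ (~(R \/ Q)))
t4 = ~(Q \/ t3) = ~(Q \/ (~(P \/ (~(R \/ Q)))))
t5 = ~(t2 \/ t4) = ~((~(R \/ Q)) \/ (~(Q \/ (~(P \/ (~(R \/ Q)))))))
t6 = ~(t5 \/ t2) = ~((~((~(R \/ Q)) \/ (~(Q \/ (~(P \/ (~(R \/ Q)))))))) \/ (~(R \/ Q)))
t7 = ~(P /\ t6) = ~(P /\ (~((~((~(R \/ Q)) \/ (~(Q \/ (~(P \/ (~(R \/ Q)))))))) \/ (~(R \/ Q)))))
t8 = ~(R /\ t7) = ~(R /\ (~(P /\ (~((~((~(R \/ Q)) \/ (~(Q \/ (~(P \/ (~(R \/ Q)))))))) \/ (~(R \/ Q)))))))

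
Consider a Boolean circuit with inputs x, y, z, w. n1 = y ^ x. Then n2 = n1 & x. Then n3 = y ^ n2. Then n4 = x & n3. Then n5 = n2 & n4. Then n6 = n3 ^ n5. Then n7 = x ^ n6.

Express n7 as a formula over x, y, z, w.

x ^ ((y ^ ((y ^ x) & x)) ^ (((y ^ x) & x) & (x & (y ^ ((y ^ x) & x)))))

n1 = y ^ x
n2 = n1 & x = (y ^ x) & x
n3 = y ^ n2 = y ^ ((y ^ x) & x)
n4 = x & n3 = x & (y ^ ((y ^ x) & x))
n5 = n2 & n4 = ((y ^ x) & x) & (x & (y ^ ((y ^ x) & x)))
n6 = n3 ^ n5 = (y ^ ((y ^ x) & x)) ^ (((y ^ x) & x) & (x & (y ^ ((y ^ x) & x))))
n7 = x ^ n6 = x ^ ((y ^ ((y ^ x) & x)) ^ (((y ^ x) & x) & (x & (y ^ ((y ^ x) & x)))))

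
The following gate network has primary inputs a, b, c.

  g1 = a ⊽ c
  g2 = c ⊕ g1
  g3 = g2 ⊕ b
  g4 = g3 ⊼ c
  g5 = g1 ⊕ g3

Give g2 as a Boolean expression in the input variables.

g1 = a ⊽ c
g2 = c ⊕ g1 = c ⊕ (a ⊽ c)

c ⊕ (a ⊽ c)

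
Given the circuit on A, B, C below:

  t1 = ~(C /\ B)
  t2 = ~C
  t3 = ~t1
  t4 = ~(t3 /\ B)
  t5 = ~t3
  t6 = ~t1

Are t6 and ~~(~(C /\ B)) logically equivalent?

t1 = ~(C /\ B)
t6 = ~t1 = ~(~(C /\ B))
At A=0, B=0, C=0: circuit gives 0, formula gives 1.

No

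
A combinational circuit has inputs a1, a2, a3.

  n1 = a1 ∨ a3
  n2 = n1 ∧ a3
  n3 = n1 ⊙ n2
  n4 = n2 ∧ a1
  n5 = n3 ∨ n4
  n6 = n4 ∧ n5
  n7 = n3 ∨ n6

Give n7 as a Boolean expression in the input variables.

n1 = a1 ∨ a3
n2 = n1 ∧ a3 = (a1 ∨ a3) ∧ a3
n3 = n1 ⊙ n2 = (a1 ∨ a3) ⊙ ((a1 ∨ a3) ∧ a3)
n4 = n2 ∧ a1 = ((a1 ∨ a3) ∧ a3) ∧ a1
n5 = n3 ∨ n4 = ((a1 ∨ a3) ⊙ ((a1 ∨ a3) ∧ a3)) ∨ (((a1 ∨ a3) ∧ a3) ∧ a1)
n6 = n4 ∧ n5 = (((a1 ∨ a3) ∧ a3) ∧ a1) ∧ (((a1 ∨ a3) ⊙ ((a1 ∨ a3) ∧ a3)) ∨ (((a1 ∨ a3) ∧ a3) ∧ a1))
n7 = n3 ∨ n6 = ((a1 ∨ a3) ⊙ ((a1 ∨ a3) ∧ a3)) ∨ ((((a1 ∨ a3) ∧ a3) ∧ a1) ∧ (((a1 ∨ a3) ⊙ ((a1 ∨ a3) ∧ a3)) ∨ (((a1 ∨ a3) ∧ a3) ∧ a1)))

((a1 ∨ a3) ⊙ ((a1 ∨ a3) ∧ a3)) ∨ ((((a1 ∨ a3) ∧ a3) ∧ a1) ∧ (((a1 ∨ a3) ⊙ ((a1 ∨ a3) ∧ a3)) ∨ (((a1 ∨ a3) ∧ a3) ∧ a1)))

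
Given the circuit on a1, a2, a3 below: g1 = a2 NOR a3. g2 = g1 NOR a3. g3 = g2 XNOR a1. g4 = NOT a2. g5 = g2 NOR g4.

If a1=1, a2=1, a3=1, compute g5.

1

g1 = 1 NOR 1 = 0
g2 = 0 NOR 1 = 0
g4 = NOT 1 = 0
g5 = 0 NOR 0 = 1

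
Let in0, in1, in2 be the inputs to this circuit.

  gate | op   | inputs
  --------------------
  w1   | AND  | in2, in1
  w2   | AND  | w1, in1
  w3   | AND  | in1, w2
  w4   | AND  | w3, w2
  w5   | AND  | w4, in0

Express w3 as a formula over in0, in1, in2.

in1 AND ((in2 AND in1) AND in1)

w1 = in2 AND in1
w2 = w1 AND in1 = (in2 AND in1) AND in1
w3 = in1 AND w2 = in1 AND ((in2 AND in1) AND in1)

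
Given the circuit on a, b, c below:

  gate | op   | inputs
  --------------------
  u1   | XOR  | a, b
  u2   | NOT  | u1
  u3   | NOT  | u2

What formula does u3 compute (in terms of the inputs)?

u1 = a XOR b
u2 = NOT u1 = NOT (a XOR b)
u3 = NOT u2 = NOT NOT (a XOR b)

NOT NOT (a XOR b)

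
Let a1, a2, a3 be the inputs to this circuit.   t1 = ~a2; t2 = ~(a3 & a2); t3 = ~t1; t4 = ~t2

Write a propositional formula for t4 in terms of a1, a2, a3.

t2 = ~(a3 & a2)
t4 = ~t2 = ~(~(a3 & a2))

~(~(a3 & a2))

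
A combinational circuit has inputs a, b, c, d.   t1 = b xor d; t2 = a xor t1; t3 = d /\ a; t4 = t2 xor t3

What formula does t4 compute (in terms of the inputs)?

(a xor (b xor d)) xor (d /\ a)

t1 = b xor d
t2 = a xor t1 = a xor (b xor d)
t3 = d /\ a
t4 = t2 xor t3 = (a xor (b xor d)) xor (d /\ a)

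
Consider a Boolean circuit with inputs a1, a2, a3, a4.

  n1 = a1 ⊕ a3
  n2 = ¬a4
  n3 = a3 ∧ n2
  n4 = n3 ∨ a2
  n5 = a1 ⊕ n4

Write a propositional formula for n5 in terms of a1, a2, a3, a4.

n2 = ¬a4
n3 = a3 ∧ n2 = a3 ∧ ¬a4
n4 = n3 ∨ a2 = (a3 ∧ ¬a4) ∨ a2
n5 = a1 ⊕ n4 = a1 ⊕ ((a3 ∧ ¬a4) ∨ a2)

a1 ⊕ ((a3 ∧ ¬a4) ∨ a2)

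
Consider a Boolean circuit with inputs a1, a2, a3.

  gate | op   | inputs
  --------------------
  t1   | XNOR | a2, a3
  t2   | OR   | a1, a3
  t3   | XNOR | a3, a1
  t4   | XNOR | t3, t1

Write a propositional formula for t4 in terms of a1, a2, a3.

t1 = a2 XNOR a3
t3 = a3 XNOR a1
t4 = t3 XNOR t1 = (a3 XNOR a1) XNOR (a2 XNOR a3)

(a3 XNOR a1) XNOR (a2 XNOR a3)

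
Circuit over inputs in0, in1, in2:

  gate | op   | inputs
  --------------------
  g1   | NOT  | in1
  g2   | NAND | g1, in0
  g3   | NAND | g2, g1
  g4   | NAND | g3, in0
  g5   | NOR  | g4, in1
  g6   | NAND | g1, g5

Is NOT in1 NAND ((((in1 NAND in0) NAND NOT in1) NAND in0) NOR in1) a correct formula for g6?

g1 = NOT in1
g2 = g1 NAND in0 = NOT in1 NAND in0
g3 = g2 NAND g1 = (NOT in1 NAND in0) NAND NOT in1
g4 = g3 NAND in0 = ((NOT in1 NAND in0) NAND NOT in1) NAND in0
g5 = g4 NOR in1 = (((NOT in1 NAND in0) NAND NOT in1) NAND in0) NOR in1
g6 = g1 NAND g5 = NOT in1 NAND ((((NOT in1 NAND in0) NAND NOT in1) NAND in0) NOR in1)
At in0=1, in1=0, in2=0: circuit gives 0, formula gives 1.

No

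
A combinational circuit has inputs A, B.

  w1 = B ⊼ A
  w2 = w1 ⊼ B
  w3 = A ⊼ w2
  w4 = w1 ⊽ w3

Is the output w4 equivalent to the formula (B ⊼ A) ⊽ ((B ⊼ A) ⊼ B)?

No

w1 = B ⊼ A
w2 = w1 ⊼ B = (B ⊼ A) ⊼ B
w3 = A ⊼ w2 = A ⊼ ((B ⊼ A) ⊼ B)
w4 = w1 ⊽ w3 = (B ⊼ A) ⊽ (A ⊼ ((B ⊼ A) ⊼ B))
At A=1, B=1: circuit gives 1, formula gives 0.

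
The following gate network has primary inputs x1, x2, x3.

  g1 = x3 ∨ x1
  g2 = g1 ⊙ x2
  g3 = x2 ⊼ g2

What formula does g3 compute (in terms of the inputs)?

x2 ⊼ ((x3 ∨ x1) ⊙ x2)

g1 = x3 ∨ x1
g2 = g1 ⊙ x2 = (x3 ∨ x1) ⊙ x2
g3 = x2 ⊼ g2 = x2 ⊼ ((x3 ∨ x1) ⊙ x2)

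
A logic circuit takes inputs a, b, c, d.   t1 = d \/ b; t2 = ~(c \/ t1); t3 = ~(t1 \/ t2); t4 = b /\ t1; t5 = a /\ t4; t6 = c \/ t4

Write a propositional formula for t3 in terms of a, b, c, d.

t1 = d \/ b
t2 = ~(c \/ t1) = ~(c \/ (d \/ b))
t3 = ~(t1 \/ t2) = ~((d \/ b) \/ (~(c \/ (d \/ b))))

~((d \/ b) \/ (~(c \/ (d \/ b))))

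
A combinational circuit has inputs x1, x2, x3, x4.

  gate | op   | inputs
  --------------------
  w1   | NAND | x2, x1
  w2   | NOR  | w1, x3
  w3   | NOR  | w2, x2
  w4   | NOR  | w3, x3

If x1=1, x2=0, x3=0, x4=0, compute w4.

w1 = 0 NAND 1 = 1
w2 = 1 NOR 0 = 0
w3 = 0 NOR 0 = 1
w4 = 1 NOR 0 = 0

0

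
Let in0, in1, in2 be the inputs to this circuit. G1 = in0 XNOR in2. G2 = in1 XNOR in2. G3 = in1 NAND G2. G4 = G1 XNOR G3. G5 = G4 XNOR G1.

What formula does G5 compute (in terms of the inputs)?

G1 = in0 XNOR in2
G2 = in1 XNOR in2
G3 = in1 NAND G2 = in1 NAND (in1 XNOR in2)
G4 = G1 XNOR G3 = (in0 XNOR in2) XNOR (in1 NAND (in1 XNOR in2))
G5 = G4 XNOR G1 = ((in0 XNOR in2) XNOR (in1 NAND (in1 XNOR in2))) XNOR (in0 XNOR in2)

((in0 XNOR in2) XNOR (in1 NAND (in1 XNOR in2))) XNOR (in0 XNOR in2)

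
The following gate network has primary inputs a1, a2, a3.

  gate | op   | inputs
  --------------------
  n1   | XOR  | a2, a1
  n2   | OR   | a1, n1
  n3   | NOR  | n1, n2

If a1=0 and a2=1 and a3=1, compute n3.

n1 = 1 XOR 0 = 1
n2 = 0 OR 1 = 1
n3 = 1 NOR 1 = 0

0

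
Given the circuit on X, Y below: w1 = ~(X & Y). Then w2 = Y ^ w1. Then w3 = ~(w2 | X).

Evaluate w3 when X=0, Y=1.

1

w1 = ~(0 & 1) = 1
w2 = 1 ^ 1 = 0
w3 = ~(0 | 0) = 1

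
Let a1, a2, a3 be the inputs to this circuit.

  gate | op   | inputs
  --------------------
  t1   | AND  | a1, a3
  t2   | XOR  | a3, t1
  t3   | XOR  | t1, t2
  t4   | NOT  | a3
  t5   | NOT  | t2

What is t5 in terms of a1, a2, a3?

NOT (a3 XOR (a1 AND a3))

t1 = a1 AND a3
t2 = a3 XOR t1 = a3 XOR (a1 AND a3)
t5 = NOT t2 = NOT (a3 XOR (a1 AND a3))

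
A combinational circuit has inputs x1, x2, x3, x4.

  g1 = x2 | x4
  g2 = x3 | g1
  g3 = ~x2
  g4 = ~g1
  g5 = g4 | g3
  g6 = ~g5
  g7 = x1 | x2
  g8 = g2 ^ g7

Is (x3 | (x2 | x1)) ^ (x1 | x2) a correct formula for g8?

g1 = x2 | x4
g2 = x3 | g1 = x3 | (x2 | x4)
g7 = x1 | x2
g8 = g2 ^ g7 = (x3 | (x2 | x4)) ^ (x1 | x2)
At x1=0, x2=0, x3=0, x4=1: circuit gives 1, formula gives 0.

No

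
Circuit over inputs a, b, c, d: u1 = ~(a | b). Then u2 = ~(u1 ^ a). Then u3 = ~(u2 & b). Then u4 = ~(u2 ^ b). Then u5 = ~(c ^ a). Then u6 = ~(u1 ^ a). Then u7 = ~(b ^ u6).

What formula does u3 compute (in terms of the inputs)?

u1 = ~(a | b)
u2 = ~(u1 ^ a) = ~((~(a | b)) ^ a)
u3 = ~(u2 & b) = ~((~((~(a | b)) ^ a)) & b)

~((~((~(a | b)) ^ a)) & b)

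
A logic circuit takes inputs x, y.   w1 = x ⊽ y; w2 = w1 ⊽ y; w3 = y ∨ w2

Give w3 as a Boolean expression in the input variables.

y ∨ ((x ⊽ y) ⊽ y)

w1 = x ⊽ y
w2 = w1 ⊽ y = (x ⊽ y) ⊽ y
w3 = y ∨ w2 = y ∨ ((x ⊽ y) ⊽ y)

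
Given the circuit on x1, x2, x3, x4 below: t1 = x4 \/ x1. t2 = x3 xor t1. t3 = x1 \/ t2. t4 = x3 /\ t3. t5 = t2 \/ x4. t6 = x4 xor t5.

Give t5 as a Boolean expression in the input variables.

(x3 xor (x4 \/ x1)) \/ x4

t1 = x4 \/ x1
t2 = x3 xor t1 = x3 xor (x4 \/ x1)
t5 = t2 \/ x4 = (x3 xor (x4 \/ x1)) \/ x4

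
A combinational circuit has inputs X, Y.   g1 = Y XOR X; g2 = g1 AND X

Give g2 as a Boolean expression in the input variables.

(Y XOR X) AND X

g1 = Y XOR X
g2 = g1 AND X = (Y XOR X) AND X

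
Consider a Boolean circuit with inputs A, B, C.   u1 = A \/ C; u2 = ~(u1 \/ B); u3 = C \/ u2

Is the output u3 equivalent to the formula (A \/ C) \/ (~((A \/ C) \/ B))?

No

u1 = A \/ C
u2 = ~(u1 \/ B) = ~((A \/ C) \/ B)
u3 = C \/ u2 = C \/ (~((A \/ C) \/ B))
At A=1, B=0, C=0: circuit gives 0, formula gives 1.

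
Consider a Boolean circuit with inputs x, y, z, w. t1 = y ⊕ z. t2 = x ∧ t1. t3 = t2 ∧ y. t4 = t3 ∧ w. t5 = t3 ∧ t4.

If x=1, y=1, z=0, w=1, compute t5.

1

t1 = 1 ⊕ 0 = 1
t2 = 1 ∧ 1 = 1
t3 = 1 ∧ 1 = 1
t4 = 1 ∧ 1 = 1
t5 = 1 ∧ 1 = 1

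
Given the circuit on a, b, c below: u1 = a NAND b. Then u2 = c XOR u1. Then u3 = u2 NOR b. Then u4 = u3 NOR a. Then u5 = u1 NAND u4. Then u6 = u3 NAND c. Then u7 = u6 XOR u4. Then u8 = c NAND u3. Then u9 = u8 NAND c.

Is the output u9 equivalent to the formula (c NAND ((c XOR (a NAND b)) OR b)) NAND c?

u1 = a NAND b
u2 = c XOR u1 = c XOR (a NAND b)
u3 = u2 NOR b = (c XOR (a NAND b)) NOR b
u8 = c NAND u3 = c NAND ((c XOR (a NAND b)) NOR b)
u9 = u8 NAND c = (c NAND ((c XOR (a NAND b)) NOR b)) NAND c
At a=0, b=0, c=1: circuit gives 1, formula gives 0.

No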